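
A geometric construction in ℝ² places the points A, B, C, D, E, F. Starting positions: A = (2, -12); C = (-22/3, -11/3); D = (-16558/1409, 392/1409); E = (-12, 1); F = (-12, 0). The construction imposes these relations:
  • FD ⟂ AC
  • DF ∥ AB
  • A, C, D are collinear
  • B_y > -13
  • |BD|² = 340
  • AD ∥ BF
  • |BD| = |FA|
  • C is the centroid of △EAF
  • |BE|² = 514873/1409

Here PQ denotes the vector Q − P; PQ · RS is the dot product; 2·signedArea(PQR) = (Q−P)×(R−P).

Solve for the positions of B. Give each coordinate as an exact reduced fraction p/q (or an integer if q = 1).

B = (2468/1409, -17300/1409)

1. B_x = 2468/1409  [AD ∥ BF ∩ DF ∥ AB]
2. B_y = -17300/1409  [AD ∥ BF ∩ DF ∥ AB]
   → B = (2468/1409, -17300/1409)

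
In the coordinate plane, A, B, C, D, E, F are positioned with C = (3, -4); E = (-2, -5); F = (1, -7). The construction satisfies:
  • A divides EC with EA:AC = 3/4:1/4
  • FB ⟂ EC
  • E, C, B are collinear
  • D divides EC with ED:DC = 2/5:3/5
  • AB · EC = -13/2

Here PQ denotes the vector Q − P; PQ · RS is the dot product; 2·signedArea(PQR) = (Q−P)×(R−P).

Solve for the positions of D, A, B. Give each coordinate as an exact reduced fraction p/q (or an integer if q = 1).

1. D_x = 0  [D divides EC with ED:DC = 2/5:3/5]
2. D_y = -23/5  [D divides EC with ED:DC = 2/5:3/5]
   → D = (0, -23/5)
3. A_x = 7/4  [A divides EC with EA:AC = 3/4:1/4]
4. A_y = -17/4  [A divides EC with EA:AC = 3/4:1/4]
   → A = (7/4, -17/4)
5. B_x = 1/2  [E, C, B are collinear ∩ FB ⟂ EC]
6. B_y = -9/2  [E, C, B are collinear ∩ FB ⟂ EC]
   → B = (1/2, -9/2)

A = (7/4, -17/4)
B = (1/2, -9/2)
D = (0, -23/5)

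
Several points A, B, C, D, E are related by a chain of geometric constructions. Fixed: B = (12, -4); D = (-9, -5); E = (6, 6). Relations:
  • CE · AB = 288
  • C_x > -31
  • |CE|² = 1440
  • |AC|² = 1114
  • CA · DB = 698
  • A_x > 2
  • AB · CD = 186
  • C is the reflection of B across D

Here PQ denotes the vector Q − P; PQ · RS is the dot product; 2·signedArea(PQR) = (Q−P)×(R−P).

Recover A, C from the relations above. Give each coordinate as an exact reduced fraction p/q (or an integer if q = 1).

1. C_x = -30  [C is the reflection of B across D]
2. C_y = -6  [C is the reflection of B across D]
   → C = (-30, -6)
3. A_x = 3  [AB · CD = 186 ∩ CE · AB = 288]
4. A_y = -1  [AB · CD = 186 ∩ CE · AB = 288]
   → A = (3, -1)

A = (3, -1)
C = (-30, -6)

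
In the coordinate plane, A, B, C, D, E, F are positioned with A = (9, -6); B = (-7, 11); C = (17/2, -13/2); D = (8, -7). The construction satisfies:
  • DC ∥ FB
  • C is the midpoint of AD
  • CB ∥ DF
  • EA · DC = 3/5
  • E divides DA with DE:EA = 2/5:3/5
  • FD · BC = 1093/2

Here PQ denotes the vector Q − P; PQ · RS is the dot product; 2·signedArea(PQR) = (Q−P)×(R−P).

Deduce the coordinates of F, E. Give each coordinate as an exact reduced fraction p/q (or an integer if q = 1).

1. F_x = -15/2  [DC ∥ FB ∩ CB ∥ DF]
2. F_y = 21/2  [DC ∥ FB ∩ CB ∥ DF]
   → F = (-15/2, 21/2)
3. E_x = 42/5  [E divides DA with DE:EA = 2/5:3/5]
4. E_y = -33/5  [E divides DA with DE:EA = 2/5:3/5]
   → E = (42/5, -33/5)

E = (42/5, -33/5)
F = (-15/2, 21/2)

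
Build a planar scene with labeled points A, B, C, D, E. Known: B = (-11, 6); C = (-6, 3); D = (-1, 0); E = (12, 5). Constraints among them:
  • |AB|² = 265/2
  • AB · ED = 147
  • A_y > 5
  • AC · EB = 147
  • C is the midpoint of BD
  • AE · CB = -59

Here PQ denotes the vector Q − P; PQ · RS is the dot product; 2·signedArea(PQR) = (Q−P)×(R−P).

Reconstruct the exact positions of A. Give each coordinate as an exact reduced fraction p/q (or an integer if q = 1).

1. A_x = 1/2  [AE · CB = -59 ∩ AC · EB = 147]
2. A_y = 11/2  [AE · CB = -59 ∩ AC · EB = 147]
   → A = (1/2, 11/2)

A = (1/2, 11/2)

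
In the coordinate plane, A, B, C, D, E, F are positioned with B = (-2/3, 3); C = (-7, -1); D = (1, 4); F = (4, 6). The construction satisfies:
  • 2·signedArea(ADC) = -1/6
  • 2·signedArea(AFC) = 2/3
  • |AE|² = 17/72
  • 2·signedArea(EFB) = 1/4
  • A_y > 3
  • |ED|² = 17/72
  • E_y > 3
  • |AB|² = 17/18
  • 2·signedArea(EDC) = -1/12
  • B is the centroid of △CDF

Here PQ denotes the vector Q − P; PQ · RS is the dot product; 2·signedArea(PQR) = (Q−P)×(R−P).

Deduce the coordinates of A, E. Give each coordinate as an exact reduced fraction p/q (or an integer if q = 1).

A = (1/6, 7/2)
E = (7/12, 15/4)

1. A_x = 1/6  [2·signedArea(ADC) = -1/6 ∩ 2·signedArea(AFC) = 2/3]
2. A_y = 7/2  [2·signedArea(ADC) = -1/6 ∩ 2·signedArea(AFC) = 2/3]
   → A = (1/6, 7/2)
3. E_x = 7/12  [2·signedArea(EDC) = -1/12 ∩ 2·signedArea(EFB) = 1/4]
4. E_y = 15/4  [2·signedArea(EDC) = -1/12 ∩ 2·signedArea(EFB) = 1/4]
   → E = (7/12, 15/4)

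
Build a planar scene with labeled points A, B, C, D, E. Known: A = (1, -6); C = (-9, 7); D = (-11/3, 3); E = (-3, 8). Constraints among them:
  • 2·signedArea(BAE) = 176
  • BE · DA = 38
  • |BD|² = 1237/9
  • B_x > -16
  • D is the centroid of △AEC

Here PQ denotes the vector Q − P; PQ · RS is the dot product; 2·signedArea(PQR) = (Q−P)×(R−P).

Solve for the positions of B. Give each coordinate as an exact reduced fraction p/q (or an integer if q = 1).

1. B_x = -15  [2·signedArea(BAE) = 176 ∩ BE · DA = 38]
2. B_y = 6  [2·signedArea(BAE) = 176 ∩ BE · DA = 38]
   → B = (-15, 6)

B = (-15, 6)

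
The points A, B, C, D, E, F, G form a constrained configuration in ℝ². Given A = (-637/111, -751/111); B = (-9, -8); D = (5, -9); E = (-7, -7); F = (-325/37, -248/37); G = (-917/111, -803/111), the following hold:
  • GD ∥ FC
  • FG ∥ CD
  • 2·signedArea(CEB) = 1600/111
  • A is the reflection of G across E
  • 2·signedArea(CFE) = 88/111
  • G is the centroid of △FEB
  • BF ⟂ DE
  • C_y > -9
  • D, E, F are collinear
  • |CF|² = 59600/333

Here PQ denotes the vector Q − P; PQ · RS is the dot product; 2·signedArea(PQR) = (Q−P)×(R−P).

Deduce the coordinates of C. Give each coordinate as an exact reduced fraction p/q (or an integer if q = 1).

C = (497/111, -940/111)

1. C_x = 497/111  [FG ∥ CD ∩ GD ∥ FC]
2. C_y = -940/111  [FG ∥ CD ∩ GD ∥ FC]
   → C = (497/111, -940/111)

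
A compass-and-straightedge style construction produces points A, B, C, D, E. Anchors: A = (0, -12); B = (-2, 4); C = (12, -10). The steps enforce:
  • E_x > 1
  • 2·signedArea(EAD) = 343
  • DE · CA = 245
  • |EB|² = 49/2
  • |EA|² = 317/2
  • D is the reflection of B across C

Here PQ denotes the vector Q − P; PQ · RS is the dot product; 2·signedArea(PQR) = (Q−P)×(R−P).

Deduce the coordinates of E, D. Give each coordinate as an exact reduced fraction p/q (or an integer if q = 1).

1. D_x = 26  [D is the reflection of B across C]
2. D_y = -24  [D is the reflection of B across C]
   → D = (26, -24)
3. E_x = 3/2  [2·signedArea(EAD) = 343 ∩ DE · CA = 245]
4. E_y = 1/2  [2·signedArea(EAD) = 343 ∩ DE · CA = 245]
   → E = (3/2, 1/2)

D = (26, -24)
E = (3/2, 1/2)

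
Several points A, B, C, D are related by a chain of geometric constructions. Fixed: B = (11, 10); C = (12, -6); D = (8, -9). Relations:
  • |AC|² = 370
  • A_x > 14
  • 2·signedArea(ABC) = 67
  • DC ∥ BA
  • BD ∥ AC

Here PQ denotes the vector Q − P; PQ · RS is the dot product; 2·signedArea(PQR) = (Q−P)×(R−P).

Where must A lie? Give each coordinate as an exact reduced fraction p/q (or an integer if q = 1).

A = (15, 13)

1. A_x = 15  [BD ∥ AC ∩ DC ∥ BA]
2. A_y = 13  [BD ∥ AC ∩ DC ∥ BA]
   → A = (15, 13)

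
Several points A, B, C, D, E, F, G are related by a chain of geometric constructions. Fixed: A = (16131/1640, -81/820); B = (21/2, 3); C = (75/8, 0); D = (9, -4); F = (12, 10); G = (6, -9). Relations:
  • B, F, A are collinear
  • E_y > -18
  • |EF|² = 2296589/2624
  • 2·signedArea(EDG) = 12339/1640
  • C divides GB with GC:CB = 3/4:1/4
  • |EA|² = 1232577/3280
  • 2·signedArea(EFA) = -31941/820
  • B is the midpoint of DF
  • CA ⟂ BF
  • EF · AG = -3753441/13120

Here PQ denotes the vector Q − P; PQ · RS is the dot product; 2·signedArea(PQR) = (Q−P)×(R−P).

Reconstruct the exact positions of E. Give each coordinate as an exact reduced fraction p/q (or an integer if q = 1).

1. E_x = 3549/1640  [2·signedArea(EFA) = -31941/820 ∩ 2·signedArea(EDG) = 12339/1640]
2. E_y = -14679/820  [2·signedArea(EFA) = -31941/820 ∩ 2·signedArea(EDG) = 12339/1640]
   → E = (3549/1640, -14679/820)

E = (3549/1640, -14679/820)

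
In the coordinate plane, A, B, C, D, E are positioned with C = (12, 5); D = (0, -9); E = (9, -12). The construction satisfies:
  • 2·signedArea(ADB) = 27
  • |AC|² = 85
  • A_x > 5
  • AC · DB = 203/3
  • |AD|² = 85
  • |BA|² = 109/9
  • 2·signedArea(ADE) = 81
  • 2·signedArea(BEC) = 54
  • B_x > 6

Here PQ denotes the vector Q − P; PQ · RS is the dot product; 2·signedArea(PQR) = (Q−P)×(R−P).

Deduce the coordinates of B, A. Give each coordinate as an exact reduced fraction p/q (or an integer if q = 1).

1. A_x = 6  [line 3·x + 9·y + 0 = 0 ∩ |AD|² = 85]
2. A_y = -2  [line 3·x + 9·y + 0 = 0 ∩ |AD|² = 85]
   → A = (6, -2)
3. B_x = 7  [2·signedArea(BEC) = 54 ∩ 2·signedArea(ADB) = 27]
4. B_y = -16/3  [2·signedArea(BEC) = 54 ∩ 2·signedArea(ADB) = 27]
   → B = (7, -16/3)

A = (6, -2)
B = (7, -16/3)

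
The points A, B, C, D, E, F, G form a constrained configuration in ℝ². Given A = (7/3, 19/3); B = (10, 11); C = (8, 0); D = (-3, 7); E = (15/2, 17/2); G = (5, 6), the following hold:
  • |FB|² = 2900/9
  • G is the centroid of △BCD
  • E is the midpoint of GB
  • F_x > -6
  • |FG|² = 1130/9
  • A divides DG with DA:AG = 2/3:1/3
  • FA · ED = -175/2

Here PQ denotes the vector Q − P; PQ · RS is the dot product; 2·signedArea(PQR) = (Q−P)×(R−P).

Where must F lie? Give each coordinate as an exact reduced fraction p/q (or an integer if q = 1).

F = (-16/3, 5/3)

1. F_x = -16/3  [line 21/2·x + 3/2·y + 107/2 = 0 ∩ |FB|² = 2900/9]
2. F_y = 5/3  [line 21/2·x + 3/2·y + 107/2 = 0 ∩ |FB|² = 2900/9]
   → F = (-16/3, 5/3)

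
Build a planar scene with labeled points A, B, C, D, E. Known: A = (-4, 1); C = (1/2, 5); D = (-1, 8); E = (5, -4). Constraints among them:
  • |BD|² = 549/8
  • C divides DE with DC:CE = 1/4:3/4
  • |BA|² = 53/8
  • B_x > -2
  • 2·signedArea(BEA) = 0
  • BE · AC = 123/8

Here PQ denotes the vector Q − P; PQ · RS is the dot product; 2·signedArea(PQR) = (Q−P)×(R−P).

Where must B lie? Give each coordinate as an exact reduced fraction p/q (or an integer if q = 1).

1. B_x = -7/4  [2·signedArea(BEA) = 0 ∩ BE · AC = 123/8]
2. B_y = -1/4  [2·signedArea(BEA) = 0 ∩ BE · AC = 123/8]
   → B = (-7/4, -1/4)

B = (-7/4, -1/4)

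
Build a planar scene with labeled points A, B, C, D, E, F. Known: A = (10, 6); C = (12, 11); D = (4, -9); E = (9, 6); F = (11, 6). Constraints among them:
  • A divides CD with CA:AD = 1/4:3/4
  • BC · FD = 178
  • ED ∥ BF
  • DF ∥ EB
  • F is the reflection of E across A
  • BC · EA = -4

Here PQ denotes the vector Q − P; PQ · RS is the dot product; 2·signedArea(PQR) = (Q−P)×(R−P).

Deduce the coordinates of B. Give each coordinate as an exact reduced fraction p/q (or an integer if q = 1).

1. B_x = 16  [ED ∥ BF ∩ DF ∥ EB]
2. B_y = 21  [ED ∥ BF ∩ DF ∥ EB]
   → B = (16, 21)

B = (16, 21)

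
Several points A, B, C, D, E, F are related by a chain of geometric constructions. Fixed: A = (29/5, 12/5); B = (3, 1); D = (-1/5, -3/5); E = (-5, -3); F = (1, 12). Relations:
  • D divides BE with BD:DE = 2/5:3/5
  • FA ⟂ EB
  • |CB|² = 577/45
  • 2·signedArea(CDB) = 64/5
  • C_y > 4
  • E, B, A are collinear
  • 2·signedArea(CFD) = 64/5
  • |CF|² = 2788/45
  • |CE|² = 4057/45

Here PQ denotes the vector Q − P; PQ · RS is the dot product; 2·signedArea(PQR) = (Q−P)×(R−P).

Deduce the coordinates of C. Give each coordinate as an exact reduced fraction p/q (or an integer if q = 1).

1. C_x = 19/15  [2·signedArea(CDB) = 64/5 ∩ 2·signedArea(CFD) = 64/5]
2. C_y = 62/15  [2·signedArea(CDB) = 64/5 ∩ 2·signedArea(CFD) = 64/5]
   → C = (19/15, 62/15)

C = (19/15, 62/15)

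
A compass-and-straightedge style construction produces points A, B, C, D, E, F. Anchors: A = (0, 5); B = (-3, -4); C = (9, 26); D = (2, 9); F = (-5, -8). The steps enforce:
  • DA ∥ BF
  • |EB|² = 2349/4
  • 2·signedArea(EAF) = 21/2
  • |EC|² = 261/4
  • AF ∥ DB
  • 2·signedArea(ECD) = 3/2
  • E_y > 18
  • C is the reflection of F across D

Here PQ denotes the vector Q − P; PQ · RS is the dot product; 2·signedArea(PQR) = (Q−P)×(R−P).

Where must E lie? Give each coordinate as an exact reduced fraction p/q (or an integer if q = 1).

1. E_x = 6  [2·signedArea(EAF) = 21/2 ∩ 2·signedArea(ECD) = 3/2]
2. E_y = 37/2  [2·signedArea(EAF) = 21/2 ∩ 2·signedArea(ECD) = 3/2]
   → E = (6, 37/2)

E = (6, 37/2)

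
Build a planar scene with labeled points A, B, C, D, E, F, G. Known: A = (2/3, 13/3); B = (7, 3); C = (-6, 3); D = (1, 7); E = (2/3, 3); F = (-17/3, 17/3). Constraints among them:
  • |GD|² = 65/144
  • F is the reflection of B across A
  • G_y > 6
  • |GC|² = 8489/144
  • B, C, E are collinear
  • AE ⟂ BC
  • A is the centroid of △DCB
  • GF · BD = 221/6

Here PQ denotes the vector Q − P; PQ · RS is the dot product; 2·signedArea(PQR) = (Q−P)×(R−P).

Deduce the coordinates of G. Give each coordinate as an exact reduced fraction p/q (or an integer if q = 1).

G = (11/12, 19/3)

1. G_x = 11/12  [line 6·x + -4·y + 119/6 = 0 ∩ |GC|² = 8489/144]
2. G_y = 19/3  [line 6·x + -4·y + 119/6 = 0 ∩ |GC|² = 8489/144]
   → G = (11/12, 19/3)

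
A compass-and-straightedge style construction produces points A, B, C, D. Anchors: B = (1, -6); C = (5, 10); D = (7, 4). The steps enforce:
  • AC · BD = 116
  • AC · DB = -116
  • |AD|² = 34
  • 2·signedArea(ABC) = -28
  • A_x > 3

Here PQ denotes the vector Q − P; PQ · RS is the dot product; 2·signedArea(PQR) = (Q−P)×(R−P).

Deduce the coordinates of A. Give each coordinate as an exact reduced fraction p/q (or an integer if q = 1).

A = (4, -1)

1. A_x = 4  [AC · BD = 116 ∩ 2·signedArea(ABC) = -28]
2. A_y = -1  [AC · BD = 116 ∩ 2·signedArea(ABC) = -28]
   → A = (4, -1)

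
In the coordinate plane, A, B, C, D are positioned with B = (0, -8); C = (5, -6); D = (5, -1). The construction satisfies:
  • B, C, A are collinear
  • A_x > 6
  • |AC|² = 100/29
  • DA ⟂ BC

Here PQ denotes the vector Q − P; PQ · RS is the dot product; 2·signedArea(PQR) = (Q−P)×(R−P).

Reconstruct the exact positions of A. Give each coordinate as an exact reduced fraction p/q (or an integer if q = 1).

1. A_x = 195/29  [B, C, A are collinear ∩ DA ⟂ BC]
2. A_y = -154/29  [B, C, A are collinear ∩ DA ⟂ BC]
   → A = (195/29, -154/29)

A = (195/29, -154/29)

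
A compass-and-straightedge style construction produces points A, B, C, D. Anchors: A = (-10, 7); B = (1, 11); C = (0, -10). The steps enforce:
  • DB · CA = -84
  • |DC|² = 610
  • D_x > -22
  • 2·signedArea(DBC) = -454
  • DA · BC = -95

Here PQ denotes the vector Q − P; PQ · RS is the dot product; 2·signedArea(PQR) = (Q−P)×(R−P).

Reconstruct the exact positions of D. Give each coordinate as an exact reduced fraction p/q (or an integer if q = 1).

D = (-21, 3)

1. D_x = -21  [DB · CA = -84 ∩ DA · BC = -95]
2. D_y = 3  [DB · CA = -84 ∩ DA · BC = -95]
   → D = (-21, 3)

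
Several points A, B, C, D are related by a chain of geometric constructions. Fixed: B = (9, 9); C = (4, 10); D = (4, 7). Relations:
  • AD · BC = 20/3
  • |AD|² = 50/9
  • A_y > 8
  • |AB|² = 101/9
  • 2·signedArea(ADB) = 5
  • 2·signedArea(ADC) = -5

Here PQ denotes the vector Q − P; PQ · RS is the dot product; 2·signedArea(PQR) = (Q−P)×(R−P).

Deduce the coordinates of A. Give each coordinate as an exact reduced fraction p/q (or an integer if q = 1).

1. A_x = 17/3  [2·signedArea(ADB) = 5 ∩ AD · BC = 20/3]
2. A_y = 26/3  [2·signedArea(ADB) = 5 ∩ AD · BC = 20/3]
   → A = (17/3, 26/3)

A = (17/3, 26/3)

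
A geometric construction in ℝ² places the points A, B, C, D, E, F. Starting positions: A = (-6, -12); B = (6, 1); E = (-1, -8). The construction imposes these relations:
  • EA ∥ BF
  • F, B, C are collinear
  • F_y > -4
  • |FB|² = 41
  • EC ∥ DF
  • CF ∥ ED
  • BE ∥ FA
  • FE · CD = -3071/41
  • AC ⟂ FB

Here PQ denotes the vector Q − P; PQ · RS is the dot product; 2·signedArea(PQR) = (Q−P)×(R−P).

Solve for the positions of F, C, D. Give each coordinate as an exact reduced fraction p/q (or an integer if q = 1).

C = (-314/41, -407/41)
D = (314/41, -44/41)
F = (1, -3)

1. F_x = 1  [BE ∥ FA ∩ EA ∥ BF]
2. F_y = -3  [BE ∥ FA ∩ EA ∥ BF]
   → F = (1, -3)
3. C_x = -314/41  [F, B, C are collinear ∩ AC ⟂ FB]
4. C_y = -407/41  [F, B, C are collinear ∩ AC ⟂ FB]
   → C = (-314/41, -407/41)
5. D_x = 314/41  [EC ∥ DF ∩ CF ∥ ED]
6. D_y = -44/41  [EC ∥ DF ∩ CF ∥ ED]
   → D = (314/41, -44/41)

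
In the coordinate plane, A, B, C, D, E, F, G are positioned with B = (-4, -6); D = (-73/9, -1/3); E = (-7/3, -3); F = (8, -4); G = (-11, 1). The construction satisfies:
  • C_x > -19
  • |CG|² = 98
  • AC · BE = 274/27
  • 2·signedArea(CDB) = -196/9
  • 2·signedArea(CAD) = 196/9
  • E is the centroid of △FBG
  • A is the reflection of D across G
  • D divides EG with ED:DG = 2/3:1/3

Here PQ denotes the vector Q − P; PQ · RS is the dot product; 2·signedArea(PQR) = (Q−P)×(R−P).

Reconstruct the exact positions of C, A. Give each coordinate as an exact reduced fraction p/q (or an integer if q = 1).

1. A_x = -125/9  [A is the reflection of D across G]
2. A_y = 7/3  [A is the reflection of D across G]
   → A = (-125/9, 7/3)
3. C_x = -18  [2·signedArea(CAD) = 196/9 ∩ AC · BE = 274/27]
4. C_y = 8  [2·signedArea(CAD) = 196/9 ∩ AC · BE = 274/27]
   → C = (-18, 8)

A = (-125/9, 7/3)
C = (-18, 8)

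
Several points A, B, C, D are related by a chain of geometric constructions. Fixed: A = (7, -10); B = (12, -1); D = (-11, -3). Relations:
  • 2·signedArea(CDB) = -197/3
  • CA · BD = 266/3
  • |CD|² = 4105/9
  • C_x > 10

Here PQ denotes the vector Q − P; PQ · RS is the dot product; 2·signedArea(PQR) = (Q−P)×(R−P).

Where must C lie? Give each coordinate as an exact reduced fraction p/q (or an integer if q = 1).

C = (31/3, -4)

1. C_x = 31/3  [CA · BD = 266/3 ∩ 2·signedArea(CDB) = -197/3]
2. C_y = -4  [CA · BD = 266/3 ∩ 2·signedArea(CDB) = -197/3]
   → C = (31/3, -4)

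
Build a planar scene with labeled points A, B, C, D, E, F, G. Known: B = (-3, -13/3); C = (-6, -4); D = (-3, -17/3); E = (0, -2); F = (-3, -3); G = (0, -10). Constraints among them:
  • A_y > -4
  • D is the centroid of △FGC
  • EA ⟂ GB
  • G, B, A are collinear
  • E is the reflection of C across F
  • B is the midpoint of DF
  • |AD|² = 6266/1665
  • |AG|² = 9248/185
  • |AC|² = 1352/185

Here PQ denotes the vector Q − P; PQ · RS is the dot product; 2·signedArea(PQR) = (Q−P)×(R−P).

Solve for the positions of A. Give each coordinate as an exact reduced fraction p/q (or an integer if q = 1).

1. A_x = -612/185  [G, B, A are collinear ∩ EA ⟂ GB]
2. A_y = -694/185  [G, B, A are collinear ∩ EA ⟂ GB]
   → A = (-612/185, -694/185)

A = (-612/185, -694/185)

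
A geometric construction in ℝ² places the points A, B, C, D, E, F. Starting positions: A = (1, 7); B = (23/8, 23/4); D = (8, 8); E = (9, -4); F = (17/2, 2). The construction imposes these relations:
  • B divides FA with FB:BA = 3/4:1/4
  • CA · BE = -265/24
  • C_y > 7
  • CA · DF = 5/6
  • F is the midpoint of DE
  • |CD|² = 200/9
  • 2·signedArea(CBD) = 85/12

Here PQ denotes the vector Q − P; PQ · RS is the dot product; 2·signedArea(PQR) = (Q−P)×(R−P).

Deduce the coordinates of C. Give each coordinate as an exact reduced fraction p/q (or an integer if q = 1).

C = (10/3, 22/3)

1. C_x = 10/3  [2·signedArea(CBD) = 85/12 ∩ CA · BE = -265/24]
2. C_y = 22/3  [2·signedArea(CBD) = 85/12 ∩ CA · BE = -265/24]
   → C = (10/3, 22/3)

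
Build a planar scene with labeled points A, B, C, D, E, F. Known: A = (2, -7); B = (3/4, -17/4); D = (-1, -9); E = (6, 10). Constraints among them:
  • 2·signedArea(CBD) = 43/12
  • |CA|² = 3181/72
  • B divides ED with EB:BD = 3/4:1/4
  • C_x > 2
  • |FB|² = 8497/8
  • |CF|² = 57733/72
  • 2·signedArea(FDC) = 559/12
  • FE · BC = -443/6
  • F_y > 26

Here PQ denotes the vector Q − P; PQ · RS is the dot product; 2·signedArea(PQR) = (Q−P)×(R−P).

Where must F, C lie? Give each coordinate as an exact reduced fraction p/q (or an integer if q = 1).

C = (35/12, -5/12)
F = (10, 27)

1. C_x = 35/12  [line 19/4·x + -7/4·y + -175/12 = 0 ∩ |CA|² = 3181/72]
2. C_y = -5/12  [line 19/4·x + -7/4·y + -175/12 = 0 ∩ |CA|² = 3181/72]
   → C = (35/12, -5/12)
3. F_x = 10  [2·signedArea(FDC) = 559/12 ∩ FE · BC = -443/6]
4. F_y = 27  [2·signedArea(FDC) = 559/12 ∩ FE · BC = -443/6]
   → F = (10, 27)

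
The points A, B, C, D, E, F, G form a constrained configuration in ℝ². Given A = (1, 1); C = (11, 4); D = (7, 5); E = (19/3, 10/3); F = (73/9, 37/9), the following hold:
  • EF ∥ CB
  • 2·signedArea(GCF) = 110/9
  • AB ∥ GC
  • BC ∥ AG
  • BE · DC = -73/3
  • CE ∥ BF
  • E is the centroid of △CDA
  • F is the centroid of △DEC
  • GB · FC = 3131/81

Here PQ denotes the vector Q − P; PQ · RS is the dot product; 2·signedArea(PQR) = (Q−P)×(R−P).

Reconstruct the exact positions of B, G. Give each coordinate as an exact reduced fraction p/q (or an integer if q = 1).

B = (115/9, 43/9)
G = (-7/9, 2/9)

1. B_x = 115/9  [CE ∥ BF ∩ EF ∥ CB]
2. B_y = 43/9  [CE ∥ BF ∩ EF ∥ CB]
   → B = (115/9, 43/9)
3. G_x = -7/9  [AB ∥ GC ∩ BC ∥ AG]
4. G_y = 2/9  [AB ∥ GC ∩ BC ∥ AG]
   → G = (-7/9, 2/9)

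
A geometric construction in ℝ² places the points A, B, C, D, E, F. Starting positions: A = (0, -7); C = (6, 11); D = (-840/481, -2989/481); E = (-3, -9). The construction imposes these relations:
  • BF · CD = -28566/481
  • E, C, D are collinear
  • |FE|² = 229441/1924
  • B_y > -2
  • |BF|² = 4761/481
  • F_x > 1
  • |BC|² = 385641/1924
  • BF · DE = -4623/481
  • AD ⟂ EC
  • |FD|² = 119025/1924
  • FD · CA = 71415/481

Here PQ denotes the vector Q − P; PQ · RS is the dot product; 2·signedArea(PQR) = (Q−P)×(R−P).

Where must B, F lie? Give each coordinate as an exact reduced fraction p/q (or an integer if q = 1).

1. F_x = 1425/962  [line 6·x + 18·y + -12573/481 = 0 ∩ |FE|² = 229441/1924]
2. F_y = 461/481  [line 6·x + 18·y + -12573/481 = 0 ∩ |FE|² = 229441/1924]
   → F = (1425/962, 461/481)
3. B_x = 183/962  [line 603/481·x + 1340/481·y + 4891/962 = 0 ∩ |BF|² = 4761/481]
4. B_y = -919/481  [line 603/481·x + 1340/481·y + 4891/962 = 0 ∩ |BF|² = 4761/481]
   → B = (183/962, -919/481)

B = (183/962, -919/481)
F = (1425/962, 461/481)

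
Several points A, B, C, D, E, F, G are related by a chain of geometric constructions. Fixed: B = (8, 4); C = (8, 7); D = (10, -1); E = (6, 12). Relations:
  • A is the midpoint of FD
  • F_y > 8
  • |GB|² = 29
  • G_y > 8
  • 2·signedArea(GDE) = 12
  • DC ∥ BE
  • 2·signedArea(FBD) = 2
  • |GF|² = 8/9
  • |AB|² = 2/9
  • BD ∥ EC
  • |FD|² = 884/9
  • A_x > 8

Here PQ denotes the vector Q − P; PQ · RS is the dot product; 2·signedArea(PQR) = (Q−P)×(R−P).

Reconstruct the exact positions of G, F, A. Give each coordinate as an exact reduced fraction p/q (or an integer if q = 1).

1. G_x = 6  [line -13·x + -4·y + 114 = 0 ∩ |GB|² = 29]
2. G_y = 9  [line -13·x + -4·y + 114 = 0 ∩ |GB|² = 29]
   → G = (6, 9)
3. F_x = 20/3  [line 5·x + 2·y + -50 = 0 ∩ |FD|² = 884/9]
4. F_y = 25/3  [line 5·x + 2·y + -50 = 0 ∩ |FD|² = 884/9]
   → F = (20/3, 25/3)
5. A_x = 25/3  [A is the midpoint of FD]
6. A_y = 11/3  [A is the midpoint of FD]
   → A = (25/3, 11/3)

A = (25/3, 11/3)
F = (20/3, 25/3)
G = (6, 9)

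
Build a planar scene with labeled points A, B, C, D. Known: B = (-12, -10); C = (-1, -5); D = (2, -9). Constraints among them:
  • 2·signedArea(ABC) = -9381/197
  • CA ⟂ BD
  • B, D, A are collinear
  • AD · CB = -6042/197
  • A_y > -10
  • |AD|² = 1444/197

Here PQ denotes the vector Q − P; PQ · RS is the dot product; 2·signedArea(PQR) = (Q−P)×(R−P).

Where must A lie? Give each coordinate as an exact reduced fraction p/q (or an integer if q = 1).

1. A_x = -138/197  [B, D, A are collinear ∩ CA ⟂ BD]
2. A_y = -1811/197  [B, D, A are collinear ∩ CA ⟂ BD]
   → A = (-138/197, -1811/197)

A = (-138/197, -1811/197)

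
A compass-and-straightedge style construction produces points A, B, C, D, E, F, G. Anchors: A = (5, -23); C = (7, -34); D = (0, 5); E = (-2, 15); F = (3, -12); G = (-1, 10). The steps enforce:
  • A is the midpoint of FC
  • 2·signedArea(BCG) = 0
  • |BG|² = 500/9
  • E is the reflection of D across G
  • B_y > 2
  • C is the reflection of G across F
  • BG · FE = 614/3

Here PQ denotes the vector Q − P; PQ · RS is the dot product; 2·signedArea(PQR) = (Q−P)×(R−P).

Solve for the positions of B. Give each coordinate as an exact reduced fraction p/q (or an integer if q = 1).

1. B_x = 1/3  [2·signedArea(BCG) = 0 ∩ BG · FE = 614/3]
2. B_y = 8/3  [2·signedArea(BCG) = 0 ∩ BG · FE = 614/3]
   → B = (1/3, 8/3)

B = (1/3, 8/3)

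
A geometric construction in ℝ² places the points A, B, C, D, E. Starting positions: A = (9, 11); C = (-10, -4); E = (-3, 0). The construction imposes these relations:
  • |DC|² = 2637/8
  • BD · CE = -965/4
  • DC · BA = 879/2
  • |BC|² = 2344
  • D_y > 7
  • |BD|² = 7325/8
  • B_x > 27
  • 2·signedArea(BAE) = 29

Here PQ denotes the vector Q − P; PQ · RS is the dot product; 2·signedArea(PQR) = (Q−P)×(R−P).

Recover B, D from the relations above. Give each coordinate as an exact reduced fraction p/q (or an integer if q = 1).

B = (28, 26)
D = (17/4, 29/4)

1. B_x = 28  [line 11·x + -12·y + 4 = 0 ∩ |BC|² = 2344]
2. B_y = 26  [line 11·x + -12·y + 4 = 0 ∩ |BC|² = 2344]
   → B = (28, 26)
3. D_x = 17/4  [DC · BA = 879/2 ∩ BD · CE = -965/4]
4. D_y = 29/4  [DC · BA = 879/2 ∩ BD · CE = -965/4]
   → D = (17/4, 29/4)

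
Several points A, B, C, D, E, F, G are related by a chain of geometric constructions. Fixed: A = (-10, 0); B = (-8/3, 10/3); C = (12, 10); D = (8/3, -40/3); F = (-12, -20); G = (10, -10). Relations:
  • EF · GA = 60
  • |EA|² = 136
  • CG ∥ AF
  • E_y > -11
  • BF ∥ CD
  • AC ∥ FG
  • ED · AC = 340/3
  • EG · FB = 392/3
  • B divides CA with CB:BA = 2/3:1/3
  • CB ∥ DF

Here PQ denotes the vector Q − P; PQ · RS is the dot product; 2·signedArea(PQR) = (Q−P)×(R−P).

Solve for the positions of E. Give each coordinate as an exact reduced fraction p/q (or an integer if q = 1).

E = (-4, -10)

1. E_x = -4  [EF · GA = 60 ∩ EG · FB = 392/3]
2. E_y = -10  [EF · GA = 60 ∩ EG · FB = 392/3]
   → E = (-4, -10)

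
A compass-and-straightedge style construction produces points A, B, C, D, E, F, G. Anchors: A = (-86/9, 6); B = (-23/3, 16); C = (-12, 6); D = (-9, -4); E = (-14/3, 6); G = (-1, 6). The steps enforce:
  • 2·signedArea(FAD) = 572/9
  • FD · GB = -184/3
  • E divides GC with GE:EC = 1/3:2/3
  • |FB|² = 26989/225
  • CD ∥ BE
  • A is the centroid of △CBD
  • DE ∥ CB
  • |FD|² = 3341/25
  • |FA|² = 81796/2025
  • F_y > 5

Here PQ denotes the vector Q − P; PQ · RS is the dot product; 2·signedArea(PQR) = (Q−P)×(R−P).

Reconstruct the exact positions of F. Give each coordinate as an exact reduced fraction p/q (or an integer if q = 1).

F = (-16/5, 6)

1. F_x = -16/5  [FD · GB = -184/3 ∩ 2·signedArea(FAD) = 572/9]
2. F_y = 6  [FD · GB = -184/3 ∩ 2·signedArea(FAD) = 572/9]
   → F = (-16/5, 6)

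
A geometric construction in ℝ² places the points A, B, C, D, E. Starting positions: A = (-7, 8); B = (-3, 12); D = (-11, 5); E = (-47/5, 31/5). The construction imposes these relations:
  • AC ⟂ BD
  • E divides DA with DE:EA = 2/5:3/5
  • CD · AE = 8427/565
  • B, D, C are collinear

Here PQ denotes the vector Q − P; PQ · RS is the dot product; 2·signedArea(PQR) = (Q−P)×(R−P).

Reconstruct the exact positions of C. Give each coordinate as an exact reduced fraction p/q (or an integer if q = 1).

1. C_x = -819/113  [B, D, C are collinear ∩ AC ⟂ BD]
2. C_y = 936/113  [B, D, C are collinear ∩ AC ⟂ BD]
   → C = (-819/113, 936/113)

C = (-819/113, 936/113)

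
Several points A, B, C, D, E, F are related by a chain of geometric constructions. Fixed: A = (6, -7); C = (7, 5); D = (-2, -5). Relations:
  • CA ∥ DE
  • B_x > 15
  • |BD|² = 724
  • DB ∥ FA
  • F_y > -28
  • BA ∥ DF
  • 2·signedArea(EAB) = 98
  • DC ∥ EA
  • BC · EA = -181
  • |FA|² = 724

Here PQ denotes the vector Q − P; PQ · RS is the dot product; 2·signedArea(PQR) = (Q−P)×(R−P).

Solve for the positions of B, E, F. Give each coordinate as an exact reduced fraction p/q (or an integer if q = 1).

1. E_x = -3  [DC ∥ EA ∩ CA ∥ DE]
2. E_y = -17  [DC ∥ EA ∩ CA ∥ DE]
   → E = (-3, -17)
3. B_x = 16  [BC · EA = -181 ∩ 2·signedArea(EAB) = 98]
4. B_y = 15  [BC · EA = -181 ∩ 2·signedArea(EAB) = 98]
   → B = (16, 15)
5. F_x = -12  [DB ∥ FA ∩ BA ∥ DF]
6. F_y = -27  [DB ∥ FA ∩ BA ∥ DF]
   → F = (-12, -27)

B = (16, 15)
E = (-3, -17)
F = (-12, -27)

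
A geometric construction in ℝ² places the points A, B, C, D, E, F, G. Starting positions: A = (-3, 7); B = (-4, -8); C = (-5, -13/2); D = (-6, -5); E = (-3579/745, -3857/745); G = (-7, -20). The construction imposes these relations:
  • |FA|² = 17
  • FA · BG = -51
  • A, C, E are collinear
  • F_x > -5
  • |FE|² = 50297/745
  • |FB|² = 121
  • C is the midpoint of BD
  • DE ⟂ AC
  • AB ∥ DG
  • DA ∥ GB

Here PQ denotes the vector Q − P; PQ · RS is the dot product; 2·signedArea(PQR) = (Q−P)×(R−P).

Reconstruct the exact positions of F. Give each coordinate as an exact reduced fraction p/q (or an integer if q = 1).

1. F_x = -4  [line 3·x + 12·y + -24 = 0 ∩ |FA|² = 17]
2. F_y = 3  [line 3·x + 12·y + -24 = 0 ∩ |FA|² = 17]
   → F = (-4, 3)

F = (-4, 3)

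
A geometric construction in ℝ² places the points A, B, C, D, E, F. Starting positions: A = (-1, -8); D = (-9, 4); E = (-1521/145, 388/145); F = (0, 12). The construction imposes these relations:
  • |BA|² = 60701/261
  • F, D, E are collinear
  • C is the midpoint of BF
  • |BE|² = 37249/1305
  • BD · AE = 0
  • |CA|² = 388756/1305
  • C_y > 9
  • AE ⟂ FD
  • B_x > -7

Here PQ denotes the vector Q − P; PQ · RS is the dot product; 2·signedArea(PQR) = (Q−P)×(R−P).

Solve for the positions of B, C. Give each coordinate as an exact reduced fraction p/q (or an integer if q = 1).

B = (-942/145, 2708/435)
C = (-471/145, 3964/435)

1. B_x = -942/145  [line 1376/145·x + -1548/145·y + 18576/145 = 0 ∩ |BA|² = 60701/261]
2. B_y = 2708/435  [line 1376/145·x + -1548/145·y + 18576/145 = 0 ∩ |BA|² = 60701/261]
   → B = (-942/145, 2708/435)
3. C_x = -471/145  [C is the midpoint of BF]
4. C_y = 3964/435  [C is the midpoint of BF]
   → C = (-471/145, 3964/435)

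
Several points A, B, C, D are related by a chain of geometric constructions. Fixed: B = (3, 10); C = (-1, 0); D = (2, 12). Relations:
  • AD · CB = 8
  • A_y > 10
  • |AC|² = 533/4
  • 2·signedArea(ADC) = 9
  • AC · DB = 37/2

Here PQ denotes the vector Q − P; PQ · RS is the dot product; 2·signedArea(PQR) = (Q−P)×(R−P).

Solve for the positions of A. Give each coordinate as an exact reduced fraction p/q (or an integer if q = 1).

1. A_x = 5/2  [AD · CB = 8 ∩ 2·signedArea(ADC) = 9]
2. A_y = 11  [AD · CB = 8 ∩ 2·signedArea(ADC) = 9]
   → A = (5/2, 11)

A = (5/2, 11)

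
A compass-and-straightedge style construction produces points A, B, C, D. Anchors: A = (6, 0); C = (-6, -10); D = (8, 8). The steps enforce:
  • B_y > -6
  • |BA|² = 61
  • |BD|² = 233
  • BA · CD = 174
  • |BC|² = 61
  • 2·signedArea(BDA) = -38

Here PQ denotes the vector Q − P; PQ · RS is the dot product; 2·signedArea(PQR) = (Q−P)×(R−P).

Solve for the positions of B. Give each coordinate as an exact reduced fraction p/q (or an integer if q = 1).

1. B_x = 0  [2·signedArea(BDA) = -38 ∩ BA · CD = 174]
2. B_y = -5  [2·signedArea(BDA) = -38 ∩ BA · CD = 174]
   → B = (0, -5)

B = (0, -5)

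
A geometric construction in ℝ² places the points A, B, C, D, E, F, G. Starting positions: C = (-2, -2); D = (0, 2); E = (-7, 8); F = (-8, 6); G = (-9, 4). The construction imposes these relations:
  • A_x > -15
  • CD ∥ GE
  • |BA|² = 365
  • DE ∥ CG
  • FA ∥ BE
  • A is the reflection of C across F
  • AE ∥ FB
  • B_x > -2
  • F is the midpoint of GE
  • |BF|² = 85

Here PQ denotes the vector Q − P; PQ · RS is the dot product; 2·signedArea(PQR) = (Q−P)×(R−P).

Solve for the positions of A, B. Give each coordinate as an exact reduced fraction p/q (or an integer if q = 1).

1. A_x = -14  [A is the reflection of C across F]
2. A_y = 14  [A is the reflection of C across F]
   → A = (-14, 14)
3. B_x = -1  [FA ∥ BE ∩ AE ∥ FB]
4. B_y = 0  [FA ∥ BE ∩ AE ∥ FB]
   → B = (-1, 0)

A = (-14, 14)
B = (-1, 0)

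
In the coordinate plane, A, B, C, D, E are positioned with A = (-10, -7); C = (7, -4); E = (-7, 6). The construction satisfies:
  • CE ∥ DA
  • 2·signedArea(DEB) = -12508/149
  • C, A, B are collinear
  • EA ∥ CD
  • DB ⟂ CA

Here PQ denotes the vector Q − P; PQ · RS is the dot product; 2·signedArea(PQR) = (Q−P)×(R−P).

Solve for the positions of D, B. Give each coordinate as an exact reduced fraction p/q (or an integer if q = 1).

B = (278/149, -731/149)
D = (4, -17)

1. D_x = 4  [CE ∥ DA ∩ EA ∥ CD]
2. D_y = -17  [CE ∥ DA ∩ EA ∥ CD]
   → D = (4, -17)
3. B_x = 278/149  [C, A, B are collinear ∩ DB ⟂ CA]
4. B_y = -731/149  [C, A, B are collinear ∩ DB ⟂ CA]
   → B = (278/149, -731/149)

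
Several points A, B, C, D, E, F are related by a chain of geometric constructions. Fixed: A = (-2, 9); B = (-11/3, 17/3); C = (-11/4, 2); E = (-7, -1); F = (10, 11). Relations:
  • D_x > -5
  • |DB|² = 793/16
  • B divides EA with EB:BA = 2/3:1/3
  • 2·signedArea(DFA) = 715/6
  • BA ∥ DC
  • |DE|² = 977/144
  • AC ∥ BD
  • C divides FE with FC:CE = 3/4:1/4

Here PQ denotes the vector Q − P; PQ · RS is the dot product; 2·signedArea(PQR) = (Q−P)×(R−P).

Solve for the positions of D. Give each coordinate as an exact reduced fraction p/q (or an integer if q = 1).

D = (-53/12, -4/3)

1. D_x = -53/12  [BA ∥ DC ∩ AC ∥ BD]
2. D_y = -4/3  [BA ∥ DC ∩ AC ∥ BD]
   → D = (-53/12, -4/3)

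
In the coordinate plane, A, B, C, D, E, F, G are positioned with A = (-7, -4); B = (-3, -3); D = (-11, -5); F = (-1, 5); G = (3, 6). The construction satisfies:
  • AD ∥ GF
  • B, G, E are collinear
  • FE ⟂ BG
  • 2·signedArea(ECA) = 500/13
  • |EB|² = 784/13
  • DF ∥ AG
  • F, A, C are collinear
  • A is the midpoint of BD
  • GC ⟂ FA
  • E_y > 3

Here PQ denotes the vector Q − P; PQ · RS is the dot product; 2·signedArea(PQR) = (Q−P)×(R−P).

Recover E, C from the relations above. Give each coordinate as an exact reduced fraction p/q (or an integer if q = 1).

1. E_x = 17/13  [B, G, E are collinear ∩ FE ⟂ BG]
2. E_y = 45/13  [B, G, E are collinear ∩ FE ⟂ BG]
   → E = (17/13, 45/13)
3. C_x = 9/13  [F, A, C are collinear ∩ GC ⟂ FA]
4. C_y = 98/13  [F, A, C are collinear ∩ GC ⟂ FA]
   → C = (9/13, 98/13)

C = (9/13, 98/13)
E = (17/13, 45/13)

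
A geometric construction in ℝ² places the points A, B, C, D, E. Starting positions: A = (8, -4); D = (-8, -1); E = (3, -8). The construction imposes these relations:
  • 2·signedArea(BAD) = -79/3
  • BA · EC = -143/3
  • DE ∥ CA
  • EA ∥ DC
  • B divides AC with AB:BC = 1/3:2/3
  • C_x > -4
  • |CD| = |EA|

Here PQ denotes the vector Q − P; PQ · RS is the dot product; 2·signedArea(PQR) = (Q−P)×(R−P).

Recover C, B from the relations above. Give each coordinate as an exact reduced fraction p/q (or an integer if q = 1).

1. C_x = -3  [DE ∥ CA ∩ EA ∥ DC]
2. C_y = 3  [DE ∥ CA ∩ EA ∥ DC]
   → C = (-3, 3)
3. B_x = 13/3  [B divides AC with AB:BC = 1/3:2/3]
4. B_y = -5/3  [B divides AC with AB:BC = 1/3:2/3]
   → B = (13/3, -5/3)

B = (13/3, -5/3)
C = (-3, 3)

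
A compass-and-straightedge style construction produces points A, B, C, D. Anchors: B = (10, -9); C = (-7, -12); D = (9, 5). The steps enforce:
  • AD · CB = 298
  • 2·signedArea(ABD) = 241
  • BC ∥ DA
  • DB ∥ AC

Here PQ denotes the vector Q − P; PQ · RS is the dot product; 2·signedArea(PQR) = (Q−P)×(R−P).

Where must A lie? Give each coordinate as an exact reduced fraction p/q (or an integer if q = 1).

1. A_x = -8  [DB ∥ AC ∩ BC ∥ DA]
2. A_y = 2  [DB ∥ AC ∩ BC ∥ DA]
   → A = (-8, 2)

A = (-8, 2)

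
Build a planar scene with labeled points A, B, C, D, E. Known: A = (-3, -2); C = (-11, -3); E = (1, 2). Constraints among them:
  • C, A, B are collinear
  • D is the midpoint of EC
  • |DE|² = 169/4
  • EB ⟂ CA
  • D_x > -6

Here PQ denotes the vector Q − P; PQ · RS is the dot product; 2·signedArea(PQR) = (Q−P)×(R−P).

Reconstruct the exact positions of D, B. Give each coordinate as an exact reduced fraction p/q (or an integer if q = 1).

1. D_x = -5  [D is the midpoint of EC]
2. D_y = -1/2  [D is the midpoint of EC]
   → D = (-5, -1/2)
3. B_x = 93/65  [C, A, B are collinear ∩ EB ⟂ CA]
4. B_y = -94/65  [C, A, B are collinear ∩ EB ⟂ CA]
   → B = (93/65, -94/65)

B = (93/65, -94/65)
D = (-5, -1/2)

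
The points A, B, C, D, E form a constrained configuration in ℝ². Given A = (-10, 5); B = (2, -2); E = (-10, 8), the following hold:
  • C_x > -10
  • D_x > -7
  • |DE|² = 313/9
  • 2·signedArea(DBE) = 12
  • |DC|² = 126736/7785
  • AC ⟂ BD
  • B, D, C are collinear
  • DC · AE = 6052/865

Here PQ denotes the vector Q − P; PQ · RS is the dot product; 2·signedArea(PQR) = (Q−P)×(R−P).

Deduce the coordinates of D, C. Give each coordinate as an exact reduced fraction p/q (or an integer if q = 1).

1. D_x = -6  [line -10·x + -12·y + -16 = 0 ∩ |DE|² = 313/9]
2. D_y = 11/3  [line -10·x + -12·y + -16 = 0 ∩ |DE|² = 313/9]
   → D = (-6, 11/3)
3. C_x = -8038/865  [B, D, C are collinear ∩ AC ⟂ BD]
4. C_y = 5189/865  [B, D, C are collinear ∩ AC ⟂ BD]
   → C = (-8038/865, 5189/865)

C = (-8038/865, 5189/865)
D = (-6, 11/3)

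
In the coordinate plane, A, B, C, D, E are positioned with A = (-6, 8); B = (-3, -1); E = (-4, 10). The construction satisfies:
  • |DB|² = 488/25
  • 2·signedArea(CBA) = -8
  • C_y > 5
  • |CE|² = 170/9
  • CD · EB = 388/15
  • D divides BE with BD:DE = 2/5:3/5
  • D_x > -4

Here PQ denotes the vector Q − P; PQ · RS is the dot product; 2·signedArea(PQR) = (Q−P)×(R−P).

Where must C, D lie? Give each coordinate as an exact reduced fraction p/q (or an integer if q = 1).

C = (-13/3, 17/3)
D = (-17/5, 17/5)

1. D_x = -17/5  [D divides BE with BD:DE = 2/5:3/5]
2. D_y = 17/5  [D divides BE with BD:DE = 2/5:3/5]
   → D = (-17/5, 17/5)
3. C_x = -13/3  [2·signedArea(CBA) = -8 ∩ CD · EB = 388/15]
4. C_y = 17/3  [2·signedArea(CBA) = -8 ∩ CD · EB = 388/15]
   → C = (-13/3, 17/3)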